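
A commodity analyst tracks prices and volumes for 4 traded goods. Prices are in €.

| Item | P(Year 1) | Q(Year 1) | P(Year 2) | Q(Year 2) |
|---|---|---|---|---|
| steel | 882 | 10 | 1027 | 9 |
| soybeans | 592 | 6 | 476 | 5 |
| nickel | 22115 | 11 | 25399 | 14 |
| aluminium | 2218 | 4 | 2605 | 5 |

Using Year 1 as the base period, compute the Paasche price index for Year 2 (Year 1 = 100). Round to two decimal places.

114.67

Paasche price index uses current-period quantities as weights.
ΣP(Year 2)·Q(Year 2) = 1027×9 + 476×5 + 25399×14 + 2605×5 = 9243 + 2380 + 355586 + 13025 = 380234
ΣP(Year 1)·Q(Year 2) = 882×9 + 592×5 + 22115×14 + 2218×5 = 7938 + 2960 + 309610 + 11090 = 331598
Index = 380234 / 331598 × 100 = 114.6672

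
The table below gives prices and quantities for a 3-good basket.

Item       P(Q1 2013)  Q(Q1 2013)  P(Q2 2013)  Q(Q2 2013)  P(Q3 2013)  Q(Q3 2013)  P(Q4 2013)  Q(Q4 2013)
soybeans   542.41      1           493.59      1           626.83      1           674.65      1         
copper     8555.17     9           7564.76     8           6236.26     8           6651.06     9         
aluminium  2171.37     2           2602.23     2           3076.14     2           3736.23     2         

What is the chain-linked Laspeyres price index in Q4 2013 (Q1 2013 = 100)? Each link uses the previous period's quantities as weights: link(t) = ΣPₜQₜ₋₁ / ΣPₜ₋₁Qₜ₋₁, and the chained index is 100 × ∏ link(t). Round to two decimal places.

83.49

Link Q1 2013→Q2 2013:
ΣP(Q2 2013)Q(Q1 2013) = 493.59×1 + 7564.76×9 + 2602.23×2 = 493.59 + 68082.84 + 5204.46 = 73780.89
ΣP(Q1 2013)Q(Q1 2013) = 542.41×1 + 8555.17×9 + 2171.37×2 = 542.41 + 76996.53 + 4342.74 = 81881.68
link = 73780.89/81881.68 = 0.901067
Link Q2 2013→Q3 2013:
ΣP(Q3 2013)Q(Q2 2013) = 626.83×1 + 6236.26×8 + 3076.14×2 = 626.83 + 49890.08 + 6152.28 = 56669.19
ΣP(Q2 2013)Q(Q2 2013) = 493.59×1 + 7564.76×8 + 2602.23×2 = 493.59 + 60518.08 + 5204.46 = 66216.13
link = 56669.19/66216.13 = 0.855822
Link Q3 2013→Q4 2013:
ΣP(Q4 2013)Q(Q3 2013) = 674.65×1 + 6651.06×8 + 3736.23×2 = 674.65 + 53208.48 + 7472.46 = 61355.59
ΣP(Q3 2013)Q(Q3 2013) = 626.83×1 + 6236.26×8 + 3076.14×2 = 626.83 + 49890.08 + 6152.28 = 56669.19
link = 61355.59/56669.19 = 1.082697
Chained index = 100 × 0.901067 × 0.855822 × 1.082697 = 83.4925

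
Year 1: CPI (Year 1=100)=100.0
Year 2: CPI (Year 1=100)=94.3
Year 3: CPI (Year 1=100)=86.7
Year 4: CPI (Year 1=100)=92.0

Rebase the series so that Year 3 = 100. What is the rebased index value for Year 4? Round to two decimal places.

106.11

Rebased(Year 4) = 92.0 / 86.7 × 100 = 106.1130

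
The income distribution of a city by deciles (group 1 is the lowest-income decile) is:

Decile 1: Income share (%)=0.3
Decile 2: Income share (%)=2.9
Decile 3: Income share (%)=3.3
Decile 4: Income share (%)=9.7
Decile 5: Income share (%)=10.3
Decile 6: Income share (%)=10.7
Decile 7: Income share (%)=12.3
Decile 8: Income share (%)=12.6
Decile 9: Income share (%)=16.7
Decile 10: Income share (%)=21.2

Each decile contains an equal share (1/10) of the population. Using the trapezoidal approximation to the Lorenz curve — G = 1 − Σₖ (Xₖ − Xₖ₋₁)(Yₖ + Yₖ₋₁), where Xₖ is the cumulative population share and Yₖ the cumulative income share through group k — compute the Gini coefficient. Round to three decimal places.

0.339

Cumulative income shares Yₖ: 0.0030, 0.0320, 0.0650, 0.1620, 0.2650, 0.3720, 0.4950, 0.6210, 0.7880, 1.0000
Σ (Xₖ−Xₖ₋₁)(Yₖ+Yₖ₋₁) = (1/10)(0.0030+0.0000) + (1/10)(0.0320+0.0030) + (1/10)(0.0650+0.0320) + (1/10)(0.1620+0.0650) + (1/10)(0.2650+0.1620) + (1/10)(0.3720+0.2650) + (1/10)(0.4950+0.3720) + (1/10)(0.6210+0.4950) + (1/10)(0.7880+0.6210) + (1/10)(1.0000+0.7880)
  = 0.0003 + 0.0035 + 0.0097 + 0.0227 + 0.0427 + 0.0637 + 0.0867 + 0.1116 + 0.1409 + 0.1788 = 0.6606
G = 1 − 0.6606 = 0.3394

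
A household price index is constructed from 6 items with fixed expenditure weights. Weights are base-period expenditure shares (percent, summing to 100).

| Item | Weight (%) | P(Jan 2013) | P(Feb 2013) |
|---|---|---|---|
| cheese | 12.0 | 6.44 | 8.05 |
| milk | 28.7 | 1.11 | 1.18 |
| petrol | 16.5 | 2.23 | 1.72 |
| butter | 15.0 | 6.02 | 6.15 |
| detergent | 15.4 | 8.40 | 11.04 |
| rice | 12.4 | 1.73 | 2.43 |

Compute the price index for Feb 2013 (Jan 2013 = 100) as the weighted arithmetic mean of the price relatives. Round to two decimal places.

cheese: 12.0 × (8.05/6.44) = 12.0 × 1.250000 = 15.0000
milk: 28.7 × (1.18/1.11) = 28.7 × 1.063063 = 30.5099
petrol: 16.5 × (1.72/2.23) = 16.5 × 0.771300 = 12.7265
butter: 15.0 × (6.15/6.02) = 15.0 × 1.021595 = 15.3239
detergent: 15.4 × (11.04/8.40) = 15.4 × 1.314286 = 20.2400
rice: 12.4 × (2.43/1.73) = 12.4 × 1.404624 = 17.4173
Index = Σ wᵢ·(p₁ᵢ/p₀ᵢ) = 15.0000 + 30.5099 + 12.7265 + 15.3239 + 20.2400 + 17.4173 = 111.2176

111.22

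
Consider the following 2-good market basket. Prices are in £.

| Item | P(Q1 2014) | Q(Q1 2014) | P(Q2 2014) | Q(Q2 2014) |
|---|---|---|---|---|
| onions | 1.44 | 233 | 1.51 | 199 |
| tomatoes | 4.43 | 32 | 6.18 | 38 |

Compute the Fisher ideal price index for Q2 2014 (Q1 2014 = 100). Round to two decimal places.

Laspeyres component (base-period weights):
ΣP(Q2 2014)Q(Q1 2014) = 1.51×233 + 6.18×32 = 351.83 + 197.76 = 549.59
ΣP(Q1 2014)Q(Q1 2014) = 1.44×233 + 4.43×32 = 335.52 + 141.76 = 477.28
L = 549.59 / 477.28 × 100 = 115.1504
Paasche component (current-period weights):
ΣP(Q2 2014)Q(Q2 2014) = 1.51×199 + 6.18×38 = 300.49 + 234.84 = 535.33
ΣP(Q1 2014)Q(Q2 2014) = 1.44×199 + 4.43×38 = 286.56 + 168.34 = 454.9
P = 535.33 / 454.9 × 100 = 117.6808
Fisher = √(L × P) = √(115.1504 × 117.6808) = 116.4087

116.41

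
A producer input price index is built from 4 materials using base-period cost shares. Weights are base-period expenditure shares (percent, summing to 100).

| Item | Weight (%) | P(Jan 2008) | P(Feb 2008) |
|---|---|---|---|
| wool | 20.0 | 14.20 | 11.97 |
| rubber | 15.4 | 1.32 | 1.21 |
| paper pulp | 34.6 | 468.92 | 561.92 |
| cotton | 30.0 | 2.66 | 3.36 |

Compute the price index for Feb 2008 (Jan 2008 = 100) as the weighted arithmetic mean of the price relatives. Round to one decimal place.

110.3

wool: 20.0 × (11.97/14.20) = 20.0 × 0.842958 = 16.8592
rubber: 15.4 × (1.21/1.32) = 15.4 × 0.916667 = 14.1167
paper pulp: 34.6 × (561.92/468.92) = 34.6 × 1.198328 = 41.4622
cotton: 30.0 × (3.36/2.66) = 30.0 × 1.263158 = 37.8947
Index = Σ wᵢ·(p₁ᵢ/p₀ᵢ) = 16.8592 + 14.1167 + 41.4622 + 37.8947 = 110.3327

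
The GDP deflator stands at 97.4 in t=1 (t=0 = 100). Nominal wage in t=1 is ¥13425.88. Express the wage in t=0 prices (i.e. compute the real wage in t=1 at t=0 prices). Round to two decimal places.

Real = Nominal ÷ (Index/100) = 13425.88 ÷ (97.4/100)
     = 13425.88 ÷ 0.974 = 13784.2710

13784.27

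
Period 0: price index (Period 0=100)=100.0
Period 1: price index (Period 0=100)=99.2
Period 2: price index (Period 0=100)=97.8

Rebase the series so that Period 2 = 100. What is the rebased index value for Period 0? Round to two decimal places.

102.25

Rebased(Period 0) = 100.0 / 97.8 × 100 = 102.2495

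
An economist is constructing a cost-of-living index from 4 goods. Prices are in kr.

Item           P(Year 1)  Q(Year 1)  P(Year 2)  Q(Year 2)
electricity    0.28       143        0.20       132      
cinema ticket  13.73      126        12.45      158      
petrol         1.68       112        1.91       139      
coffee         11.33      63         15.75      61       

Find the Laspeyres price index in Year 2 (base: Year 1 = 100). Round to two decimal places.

104.92

Laspeyres price index uses base-period quantities as weights.
ΣP(Year 2)·Q(Year 1) = 0.20×143 + 12.45×126 + 1.91×112 + 15.75×63 = 28.6 + 1568.7 + 213.92 + 992.25 = 2803.47
ΣP(Year 1)·Q(Year 1) = 0.28×143 + 13.73×126 + 1.68×112 + 11.33×63 = 40.04 + 1729.98 + 188.16 + 713.79 = 2671.97
Index = 2803.47 / 2671.97 × 100 = 104.9215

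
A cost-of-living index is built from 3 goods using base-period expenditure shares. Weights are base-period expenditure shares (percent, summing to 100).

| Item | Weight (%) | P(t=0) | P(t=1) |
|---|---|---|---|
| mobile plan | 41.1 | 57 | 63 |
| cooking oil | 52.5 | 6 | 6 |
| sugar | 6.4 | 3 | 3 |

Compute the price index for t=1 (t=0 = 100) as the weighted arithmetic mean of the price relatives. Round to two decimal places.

104.33

mobile plan: 41.1 × (63/57) = 41.1 × 1.105263 = 45.4263
cooking oil: 52.5 × (6/6) = 52.5 × 1.000000 = 52.5000
sugar: 6.4 × (3/3) = 6.4 × 1.000000 = 6.4000
Index = Σ wᵢ·(p₁ᵢ/p₀ᵢ) = 45.4263 + 52.5000 + 6.4000 = 104.3263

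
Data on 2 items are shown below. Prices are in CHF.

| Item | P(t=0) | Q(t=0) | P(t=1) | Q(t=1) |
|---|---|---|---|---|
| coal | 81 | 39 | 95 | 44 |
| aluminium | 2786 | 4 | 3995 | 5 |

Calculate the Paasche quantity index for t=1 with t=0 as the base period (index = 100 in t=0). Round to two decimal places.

Paasche quantity index uses current-period prices as weights.
ΣP(t=1)·Q(t=1) = 95×44 + 3995×5 = 4180 + 19975 = 24155
ΣP(t=1)·Q(t=0) = 95×39 + 3995×4 = 3705 + 15980 = 19685
Index = 24155 / 19685 × 100 = 122.7076

122.71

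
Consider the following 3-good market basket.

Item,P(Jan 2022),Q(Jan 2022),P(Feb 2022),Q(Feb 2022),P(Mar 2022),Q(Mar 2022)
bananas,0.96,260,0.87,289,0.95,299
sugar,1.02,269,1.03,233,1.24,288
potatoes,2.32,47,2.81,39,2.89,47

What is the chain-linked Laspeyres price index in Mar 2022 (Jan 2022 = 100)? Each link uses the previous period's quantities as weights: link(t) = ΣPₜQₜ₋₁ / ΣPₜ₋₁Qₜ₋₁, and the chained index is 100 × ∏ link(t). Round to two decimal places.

Link Jan 2022→Feb 2022:
ΣP(Feb 2022)Q(Jan 2022) = 0.87×260 + 1.03×269 + 2.81×47 = 226.2 + 277.07 + 132.07 = 635.34
ΣP(Jan 2022)Q(Jan 2022) = 0.96×260 + 1.02×269 + 2.32×47 = 249.6 + 274.38 + 109.04 = 633.02
link = 635.34/633.02 = 1.003665
Link Feb 2022→Mar 2022:
ΣP(Mar 2022)Q(Feb 2022) = 0.95×289 + 1.24×233 + 2.89×39 = 274.55 + 288.92 + 112.71 = 676.18
ΣP(Feb 2022)Q(Feb 2022) = 0.87×289 + 1.03×233 + 2.81×39 = 251.43 + 239.99 + 109.59 = 601.01
link = 676.18/601.01 = 1.125073
Chained index = 100 × 1.003665 × 1.125073 = 112.9196

112.92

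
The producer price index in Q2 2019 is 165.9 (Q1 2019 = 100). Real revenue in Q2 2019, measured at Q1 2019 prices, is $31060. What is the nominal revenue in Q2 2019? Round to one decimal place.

51528.5

Nominal = Real × (Index/100) = 31060 × (165.9/100)
        = 31060 × 1.659 = 51528.5400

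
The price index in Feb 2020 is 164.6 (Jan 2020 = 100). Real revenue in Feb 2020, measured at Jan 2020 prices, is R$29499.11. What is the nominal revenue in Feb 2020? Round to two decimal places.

48555.54

Nominal = Real × (Index/100) = 29499.11 × (164.6/100)
        = 29499.11 × 1.646 = 48555.5351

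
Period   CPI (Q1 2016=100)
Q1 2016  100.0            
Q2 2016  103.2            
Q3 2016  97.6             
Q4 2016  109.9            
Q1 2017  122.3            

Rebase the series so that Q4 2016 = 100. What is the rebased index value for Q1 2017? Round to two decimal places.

Rebased(Q1 2017) = 122.3 / 109.9 × 100 = 111.2830

111.28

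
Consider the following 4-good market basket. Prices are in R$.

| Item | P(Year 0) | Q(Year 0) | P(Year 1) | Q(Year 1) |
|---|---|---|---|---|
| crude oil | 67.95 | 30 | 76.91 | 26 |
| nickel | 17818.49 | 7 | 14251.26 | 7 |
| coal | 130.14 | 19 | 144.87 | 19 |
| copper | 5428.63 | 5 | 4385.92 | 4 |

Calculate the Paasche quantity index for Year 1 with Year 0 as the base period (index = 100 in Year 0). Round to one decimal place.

Paasche quantity index uses current-period prices as weights.
ΣP(Year 1)·Q(Year 1) = 76.91×26 + 14251.26×7 + 144.87×19 + 4385.92×4 = 1999.66 + 99758.82 + 2752.53 + 17543.68 = 122054.69
ΣP(Year 1)·Q(Year 0) = 76.91×30 + 14251.26×7 + 144.87×19 + 4385.92×5 = 2307.3 + 99758.82 + 2752.53 + 21929.6 = 126748.25
Index = 122054.69 / 126748.25 × 100 = 96.2969

96.3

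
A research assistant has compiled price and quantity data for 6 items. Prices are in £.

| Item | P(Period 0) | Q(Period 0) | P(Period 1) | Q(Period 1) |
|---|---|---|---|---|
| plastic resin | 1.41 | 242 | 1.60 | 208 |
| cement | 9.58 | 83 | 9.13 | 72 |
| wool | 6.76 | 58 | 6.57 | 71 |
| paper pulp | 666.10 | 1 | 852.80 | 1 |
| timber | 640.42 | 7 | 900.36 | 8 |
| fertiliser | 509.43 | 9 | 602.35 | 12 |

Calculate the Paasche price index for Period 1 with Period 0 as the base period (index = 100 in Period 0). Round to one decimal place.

125.3

Paasche price index uses current-period quantities as weights.
ΣP(Period 1)·Q(Period 1) = 1.60×208 + 9.13×72 + 6.57×71 + 852.80×1 + 900.36×8 + 602.35×12 = 332.8 + 657.36 + 466.47 + 852.8 + 7202.88 + 7228.2 = 16740.51
ΣP(Period 0)·Q(Period 1) = 1.41×208 + 9.58×72 + 6.76×71 + 666.10×1 + 640.42×8 + 509.43×12 = 293.28 + 689.76 + 479.96 + 666.1 + 5123.36 + 6113.16 = 13365.62
Index = 16740.51 / 13365.62 × 100 = 125.2505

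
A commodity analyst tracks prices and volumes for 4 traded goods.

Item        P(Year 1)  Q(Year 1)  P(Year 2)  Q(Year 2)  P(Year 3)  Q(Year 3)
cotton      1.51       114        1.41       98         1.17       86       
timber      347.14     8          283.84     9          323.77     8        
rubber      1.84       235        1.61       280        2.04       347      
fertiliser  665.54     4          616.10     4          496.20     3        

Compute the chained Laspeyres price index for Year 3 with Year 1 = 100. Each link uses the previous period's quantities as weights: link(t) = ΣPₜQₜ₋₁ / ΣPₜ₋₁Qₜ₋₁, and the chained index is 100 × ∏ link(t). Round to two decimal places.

86.90

Link Year 1→Year 2:
ΣP(Year 2)Q(Year 1) = 1.41×114 + 283.84×8 + 1.61×235 + 616.10×4 = 160.74 + 2270.72 + 378.35 + 2464.4 = 5274.21
ΣP(Year 1)Q(Year 1) = 1.51×114 + 347.14×8 + 1.84×235 + 665.54×4 = 172.14 + 2777.12 + 432.4 + 2662.16 = 6043.82
link = 5274.21/6043.82 = 0.872662
Link Year 2→Year 3:
ΣP(Year 3)Q(Year 2) = 1.17×98 + 323.77×9 + 2.04×280 + 496.20×4 = 114.66 + 2913.93 + 571.2 + 1984.8 = 5584.59
ΣP(Year 2)Q(Year 2) = 1.41×98 + 283.84×9 + 1.61×280 + 616.10×4 = 138.18 + 2554.56 + 450.8 + 2464.4 = 5607.94
link = 5584.59/5607.94 = 0.995836
Chained index = 100 × 0.872662 × 0.995836 = 86.9028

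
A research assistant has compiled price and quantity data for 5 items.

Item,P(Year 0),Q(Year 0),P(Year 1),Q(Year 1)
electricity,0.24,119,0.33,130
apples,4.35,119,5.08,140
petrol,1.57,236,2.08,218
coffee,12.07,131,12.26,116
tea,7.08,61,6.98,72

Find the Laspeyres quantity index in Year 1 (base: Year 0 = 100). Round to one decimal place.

Laspeyres quantity index uses base-period prices as weights.
ΣP(Year 0)·Q(Year 1) = 0.24×130 + 4.35×140 + 1.57×218 + 12.07×116 + 7.08×72 = 31.2 + 609 + 342.26 + 1400.12 + 509.76 = 2892.34
ΣP(Year 0)·Q(Year 0) = 0.24×119 + 4.35×119 + 1.57×236 + 12.07×131 + 7.08×61 = 28.56 + 517.65 + 370.52 + 1581.17 + 431.88 = 2929.78
Index = 2892.34 / 2929.78 × 100 = 98.7221

98.7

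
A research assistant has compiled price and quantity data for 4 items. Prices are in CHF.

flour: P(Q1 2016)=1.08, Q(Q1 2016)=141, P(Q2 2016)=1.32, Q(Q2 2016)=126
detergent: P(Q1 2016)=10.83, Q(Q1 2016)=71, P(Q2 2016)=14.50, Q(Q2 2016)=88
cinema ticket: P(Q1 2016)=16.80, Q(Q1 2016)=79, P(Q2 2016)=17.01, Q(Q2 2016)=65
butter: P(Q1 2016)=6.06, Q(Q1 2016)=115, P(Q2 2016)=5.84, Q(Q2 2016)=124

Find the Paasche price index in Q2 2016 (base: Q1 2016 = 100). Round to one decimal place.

111.6

Paasche price index uses current-period quantities as weights.
ΣP(Q2 2016)·Q(Q2 2016) = 1.32×126 + 14.50×88 + 17.01×65 + 5.84×124 = 166.32 + 1276 + 1105.65 + 724.16 = 3272.13
ΣP(Q1 2016)·Q(Q2 2016) = 1.08×126 + 10.83×88 + 16.80×65 + 6.06×124 = 136.08 + 953.04 + 1092 + 751.44 = 2932.56
Index = 3272.13 / 2932.56 × 100 = 111.5793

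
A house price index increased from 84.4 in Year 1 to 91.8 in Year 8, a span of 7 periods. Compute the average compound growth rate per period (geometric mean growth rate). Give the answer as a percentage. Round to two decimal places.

Growth factor = (91.8/84.4)^(1/7) = (1.087678)^(1/7) = 1.012079
Growth rate = 1.012079 − 1 = 0.012079 = 1.2079%

1.21%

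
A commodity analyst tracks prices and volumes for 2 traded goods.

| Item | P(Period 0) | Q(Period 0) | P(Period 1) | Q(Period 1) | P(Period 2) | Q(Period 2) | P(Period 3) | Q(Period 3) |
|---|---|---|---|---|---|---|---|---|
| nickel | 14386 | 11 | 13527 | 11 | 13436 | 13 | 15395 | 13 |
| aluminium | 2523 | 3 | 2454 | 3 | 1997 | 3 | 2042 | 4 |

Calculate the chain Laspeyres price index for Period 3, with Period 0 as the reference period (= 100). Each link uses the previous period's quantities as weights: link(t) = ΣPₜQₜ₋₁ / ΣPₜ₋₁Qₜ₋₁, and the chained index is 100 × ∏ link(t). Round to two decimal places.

105.89

Link Period 0→Period 1:
ΣP(Period 1)Q(Period 0) = 13527×11 + 2454×3 = 148797 + 7362 = 156159
ΣP(Period 0)Q(Period 0) = 14386×11 + 2523×3 = 158246 + 7569 = 165815
link = 156159/165815 = 0.941766
Link Period 1→Period 2:
ΣP(Period 2)Q(Period 1) = 13436×11 + 1997×3 = 147796 + 5991 = 153787
ΣP(Period 1)Q(Period 1) = 13527×11 + 2454×3 = 148797 + 7362 = 156159
link = 153787/156159 = 0.984810
Link Period 2→Period 3:
ΣP(Period 3)Q(Period 2) = 15395×13 + 2042×3 = 200135 + 6126 = 206261
ΣP(Period 2)Q(Period 2) = 13436×13 + 1997×3 = 174668 + 5991 = 180659
link = 206261/180659 = 1.141715
Chained index = 100 × 0.941766 × 0.984810 × 1.141715 = 105.8896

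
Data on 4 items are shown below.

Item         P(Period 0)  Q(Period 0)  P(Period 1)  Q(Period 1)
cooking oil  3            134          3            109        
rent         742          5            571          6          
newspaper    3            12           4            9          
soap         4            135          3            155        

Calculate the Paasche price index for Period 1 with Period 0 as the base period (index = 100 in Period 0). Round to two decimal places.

78.40

Paasche price index uses current-period quantities as weights.
ΣP(Period 1)·Q(Period 1) = 3×109 + 571×6 + 4×9 + 3×155 = 327 + 3426 + 36 + 465 = 4254
ΣP(Period 0)·Q(Period 1) = 3×109 + 742×6 + 3×9 + 4×155 = 327 + 4452 + 27 + 620 = 5426
Index = 4254 / 5426 × 100 = 78.4003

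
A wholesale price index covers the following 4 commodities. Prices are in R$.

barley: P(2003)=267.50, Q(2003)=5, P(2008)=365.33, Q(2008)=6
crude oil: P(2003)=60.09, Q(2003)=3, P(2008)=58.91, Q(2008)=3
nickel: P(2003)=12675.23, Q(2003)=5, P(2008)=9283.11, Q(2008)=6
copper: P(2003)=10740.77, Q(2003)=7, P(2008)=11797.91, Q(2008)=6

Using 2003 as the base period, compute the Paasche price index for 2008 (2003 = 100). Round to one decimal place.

90.6

Paasche price index uses current-period quantities as weights.
ΣP(2008)·Q(2008) = 365.33×6 + 58.91×3 + 9283.11×6 + 11797.91×6 = 2191.98 + 176.73 + 55698.66 + 70787.46 = 128854.83
ΣP(2003)·Q(2008) = 267.50×6 + 60.09×3 + 12675.23×6 + 10740.77×6 = 1605 + 180.27 + 76051.38 + 64444.62 = 142281.27
Index = 128854.83 / 142281.27 × 100 = 90.5635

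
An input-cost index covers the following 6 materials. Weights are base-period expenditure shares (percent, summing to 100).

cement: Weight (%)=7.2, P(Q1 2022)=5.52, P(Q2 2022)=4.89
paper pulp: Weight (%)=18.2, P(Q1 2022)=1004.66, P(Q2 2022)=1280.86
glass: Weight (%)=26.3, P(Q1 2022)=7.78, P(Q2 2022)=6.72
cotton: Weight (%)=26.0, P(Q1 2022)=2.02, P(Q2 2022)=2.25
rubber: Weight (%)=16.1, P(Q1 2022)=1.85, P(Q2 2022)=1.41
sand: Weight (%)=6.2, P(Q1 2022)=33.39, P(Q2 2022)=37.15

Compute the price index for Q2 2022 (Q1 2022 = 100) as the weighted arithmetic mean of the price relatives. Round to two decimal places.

cement: 7.2 × (4.89/5.52) = 7.2 × 0.885870 = 6.3783
paper pulp: 18.2 × (1280.86/1004.66) = 18.2 × 1.274919 = 23.2035
glass: 26.3 × (6.72/7.78) = 26.3 × 0.863753 = 22.7167
cotton: 26.0 × (2.25/2.02) = 26.0 × 1.113861 = 28.9604
rubber: 16.1 × (1.41/1.85) = 16.1 × 0.762162 = 12.2708
sand: 6.2 × (37.15/33.39) = 6.2 × 1.112609 = 6.8982
Index = Σ wᵢ·(p₁ᵢ/p₀ᵢ) = 6.3783 + 23.2035 + 22.7167 + 28.9604 + 12.2708 + 6.8982 = 100.4279

100.43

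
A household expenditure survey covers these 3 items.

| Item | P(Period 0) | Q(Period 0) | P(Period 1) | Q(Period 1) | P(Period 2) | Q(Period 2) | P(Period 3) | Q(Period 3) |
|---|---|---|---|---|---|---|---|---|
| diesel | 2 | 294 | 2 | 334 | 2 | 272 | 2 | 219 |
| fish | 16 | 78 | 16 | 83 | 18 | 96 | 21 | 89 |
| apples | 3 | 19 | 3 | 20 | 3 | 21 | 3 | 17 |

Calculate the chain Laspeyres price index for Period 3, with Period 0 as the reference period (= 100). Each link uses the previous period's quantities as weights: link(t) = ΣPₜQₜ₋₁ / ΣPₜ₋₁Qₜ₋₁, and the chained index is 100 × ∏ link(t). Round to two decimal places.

Link Period 0→Period 1:
ΣP(Period 1)Q(Period 0) = 2×294 + 16×78 + 3×19 = 588 + 1248 + 57 = 1893
ΣP(Period 0)Q(Period 0) = 2×294 + 16×78 + 3×19 = 588 + 1248 + 57 = 1893
link = 1893/1893 = 1.000000
Link Period 1→Period 2:
ΣP(Period 2)Q(Period 1) = 2×334 + 18×83 + 3×20 = 668 + 1494 + 60 = 2222
ΣP(Period 1)Q(Period 1) = 2×334 + 16×83 + 3×20 = 668 + 1328 + 60 = 2056
link = 2222/2056 = 1.080739
Link Period 2→Period 3:
ΣP(Period 3)Q(Period 2) = 2×272 + 21×96 + 3×21 = 544 + 2016 + 63 = 2623
ΣP(Period 2)Q(Period 2) = 2×272 + 18×96 + 3×21 = 544 + 1728 + 63 = 2335
link = 2623/2335 = 1.123340
Chained index = 100 × 1.000000 × 1.080739 × 1.123340 = 121.4038

121.40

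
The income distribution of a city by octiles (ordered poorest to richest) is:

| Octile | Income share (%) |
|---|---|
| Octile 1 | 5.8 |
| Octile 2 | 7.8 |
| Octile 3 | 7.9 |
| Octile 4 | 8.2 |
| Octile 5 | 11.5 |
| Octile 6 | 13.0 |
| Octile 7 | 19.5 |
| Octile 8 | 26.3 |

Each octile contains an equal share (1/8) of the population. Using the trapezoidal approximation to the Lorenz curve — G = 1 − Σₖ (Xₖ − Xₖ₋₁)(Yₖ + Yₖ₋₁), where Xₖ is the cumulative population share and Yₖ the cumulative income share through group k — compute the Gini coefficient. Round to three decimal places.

Cumulative income shares Yₖ: 0.0580, 0.1360, 0.2150, 0.2970, 0.4120, 0.5420, 0.7370, 1.0000
Σ (Xₖ−Xₖ₋₁)(Yₖ+Yₖ₋₁) = (1/8)(0.0580+0.0000) + (1/8)(0.1360+0.0580) + (1/8)(0.2150+0.1360) + (1/8)(0.2970+0.2150) + (1/8)(0.4120+0.2970) + (1/8)(0.5420+0.4120) + (1/8)(0.7370+0.5420) + (1/8)(1.0000+0.7370)
  = 0.0072 + 0.0243 + 0.0439 + 0.0640 + 0.0886 + 0.1193 + 0.1599 + 0.2171 = 0.7243
G = 1 − 0.7243 = 0.2757

0.276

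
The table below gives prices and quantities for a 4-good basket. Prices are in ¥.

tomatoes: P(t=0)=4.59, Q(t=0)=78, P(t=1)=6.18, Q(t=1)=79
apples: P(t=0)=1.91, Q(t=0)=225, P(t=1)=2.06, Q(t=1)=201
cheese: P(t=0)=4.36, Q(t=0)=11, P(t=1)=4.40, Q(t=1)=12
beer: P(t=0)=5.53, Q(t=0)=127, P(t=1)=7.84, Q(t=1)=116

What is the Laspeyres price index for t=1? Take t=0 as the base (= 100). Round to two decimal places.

129.36

Laspeyres price index uses base-period quantities as weights.
ΣP(t=1)·Q(t=0) = 6.18×78 + 2.06×225 + 4.40×11 + 7.84×127 = 482.04 + 463.5 + 48.4 + 995.68 = 1989.62
ΣP(t=0)·Q(t=0) = 4.59×78 + 1.91×225 + 4.36×11 + 5.53×127 = 358.02 + 429.75 + 47.96 + 702.31 = 1538.04
Index = 1989.62 / 1538.04 × 100 = 129.3607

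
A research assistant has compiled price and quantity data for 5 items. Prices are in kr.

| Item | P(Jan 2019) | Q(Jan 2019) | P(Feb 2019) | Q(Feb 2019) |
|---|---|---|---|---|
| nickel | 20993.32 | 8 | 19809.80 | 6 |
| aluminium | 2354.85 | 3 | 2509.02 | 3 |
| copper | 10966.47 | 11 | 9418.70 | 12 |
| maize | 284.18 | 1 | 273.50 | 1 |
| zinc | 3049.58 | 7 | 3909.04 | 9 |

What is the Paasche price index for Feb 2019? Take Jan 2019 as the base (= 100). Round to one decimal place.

94.0

Paasche price index uses current-period quantities as weights.
ΣP(Feb 2019)·Q(Feb 2019) = 19809.80×6 + 2509.02×3 + 9418.70×12 + 273.50×1 + 3909.04×9 = 118858.8 + 7527.06 + 113024.4 + 273.5 + 35181.36 = 274865.12
ΣP(Jan 2019)·Q(Feb 2019) = 20993.32×6 + 2354.85×3 + 10966.47×12 + 284.18×1 + 3049.58×9 = 125959.92 + 7064.55 + 131597.64 + 284.18 + 27446.22 = 292352.51
Index = 274865.12 / 292352.51 × 100 = 94.0184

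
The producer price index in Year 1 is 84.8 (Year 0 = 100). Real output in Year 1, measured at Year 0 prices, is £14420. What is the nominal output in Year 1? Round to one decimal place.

Nominal = Real × (Index/100) = 14420 × (84.8/100)
        = 14420 × 0.848 = 12228.1600

12228.2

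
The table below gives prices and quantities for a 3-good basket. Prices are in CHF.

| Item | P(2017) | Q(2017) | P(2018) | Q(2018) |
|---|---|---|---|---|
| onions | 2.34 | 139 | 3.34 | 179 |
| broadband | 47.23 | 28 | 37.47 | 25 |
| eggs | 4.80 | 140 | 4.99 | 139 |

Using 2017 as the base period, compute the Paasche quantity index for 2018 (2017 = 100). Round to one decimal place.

100.7

Paasche quantity index uses current-period prices as weights.
ΣP(2018)·Q(2018) = 3.34×179 + 37.47×25 + 4.99×139 = 597.86 + 936.75 + 693.61 = 2228.22
ΣP(2018)·Q(2017) = 3.34×139 + 37.47×28 + 4.99×140 = 464.26 + 1049.16 + 698.6 = 2212.02
Index = 2228.22 / 2212.02 × 100 = 100.7324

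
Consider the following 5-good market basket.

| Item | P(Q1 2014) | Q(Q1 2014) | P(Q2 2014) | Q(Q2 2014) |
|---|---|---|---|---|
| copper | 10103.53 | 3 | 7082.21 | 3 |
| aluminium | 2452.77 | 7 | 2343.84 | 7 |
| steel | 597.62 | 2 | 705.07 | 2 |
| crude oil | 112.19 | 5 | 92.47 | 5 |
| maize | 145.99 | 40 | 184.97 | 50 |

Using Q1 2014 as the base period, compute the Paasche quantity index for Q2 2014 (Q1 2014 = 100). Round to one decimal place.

103.9

Paasche quantity index uses current-period prices as weights.
ΣP(Q2 2014)·Q(Q2 2014) = 7082.21×3 + 2343.84×7 + 705.07×2 + 92.47×5 + 184.97×50 = 21246.63 + 16406.88 + 1410.14 + 462.35 + 9248.5 = 48774.5
ΣP(Q2 2014)·Q(Q1 2014) = 7082.21×3 + 2343.84×7 + 705.07×2 + 92.47×5 + 184.97×40 = 21246.63 + 16406.88 + 1410.14 + 462.35 + 7398.8 = 46924.8
Index = 48774.5 / 46924.8 × 100 = 103.9418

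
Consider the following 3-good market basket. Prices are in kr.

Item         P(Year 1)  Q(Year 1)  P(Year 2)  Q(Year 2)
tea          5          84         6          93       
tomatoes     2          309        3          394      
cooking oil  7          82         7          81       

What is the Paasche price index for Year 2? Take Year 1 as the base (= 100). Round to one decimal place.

126.8

Paasche price index uses current-period quantities as weights.
ΣP(Year 2)·Q(Year 2) = 6×93 + 3×394 + 7×81 = 558 + 1182 + 567 = 2307
ΣP(Year 1)·Q(Year 2) = 5×93 + 2×394 + 7×81 = 465 + 788 + 567 = 1820
Index = 2307 / 1820 × 100 = 126.7582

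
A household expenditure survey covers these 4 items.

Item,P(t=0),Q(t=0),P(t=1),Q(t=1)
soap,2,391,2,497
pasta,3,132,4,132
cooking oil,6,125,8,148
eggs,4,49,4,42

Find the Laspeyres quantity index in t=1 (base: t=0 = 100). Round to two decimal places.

115.16

Laspeyres quantity index uses base-period prices as weights.
ΣP(t=0)·Q(t=1) = 2×497 + 3×132 + 6×148 + 4×42 = 994 + 396 + 888 + 168 = 2446
ΣP(t=0)·Q(t=0) = 2×391 + 3×132 + 6×125 + 4×49 = 782 + 396 + 750 + 196 = 2124
Index = 2446 / 2124 × 100 = 115.1601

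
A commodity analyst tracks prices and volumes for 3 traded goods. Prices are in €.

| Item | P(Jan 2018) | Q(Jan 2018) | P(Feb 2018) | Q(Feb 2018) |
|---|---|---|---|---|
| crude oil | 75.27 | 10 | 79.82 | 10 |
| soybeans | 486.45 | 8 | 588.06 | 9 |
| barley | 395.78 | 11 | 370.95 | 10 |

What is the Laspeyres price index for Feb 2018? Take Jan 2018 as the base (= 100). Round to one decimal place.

106.5

Laspeyres price index uses base-period quantities as weights.
ΣP(Feb 2018)·Q(Jan 2018) = 79.82×10 + 588.06×8 + 370.95×11 = 798.2 + 4704.48 + 4080.45 = 9583.13
ΣP(Jan 2018)·Q(Jan 2018) = 75.27×10 + 486.45×8 + 395.78×11 = 752.7 + 3891.6 + 4353.58 = 8997.88
Index = 9583.13 / 8997.88 × 100 = 106.5043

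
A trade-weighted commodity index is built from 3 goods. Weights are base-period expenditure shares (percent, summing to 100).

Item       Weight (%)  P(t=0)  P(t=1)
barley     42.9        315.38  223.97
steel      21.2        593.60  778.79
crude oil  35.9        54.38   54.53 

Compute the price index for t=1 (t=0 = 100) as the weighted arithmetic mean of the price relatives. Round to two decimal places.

barley: 42.9 × (223.97/315.38) = 42.9 × 0.710159 = 30.4658
steel: 21.2 × (778.79/593.60) = 21.2 × 1.311978 = 27.8139
crude oil: 35.9 × (54.53/54.38) = 35.9 × 1.002758 = 35.9990
Index = Σ wᵢ·(p₁ᵢ/p₀ᵢ) = 30.4658 + 27.8139 + 35.9990 = 94.2788

94.28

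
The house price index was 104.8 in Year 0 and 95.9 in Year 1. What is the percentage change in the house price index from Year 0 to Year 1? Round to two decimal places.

-8.49%

Change = (95.9 − 104.8) / 104.8 × 100
       = -8.9 / 104.8 × 100 = -8.4924%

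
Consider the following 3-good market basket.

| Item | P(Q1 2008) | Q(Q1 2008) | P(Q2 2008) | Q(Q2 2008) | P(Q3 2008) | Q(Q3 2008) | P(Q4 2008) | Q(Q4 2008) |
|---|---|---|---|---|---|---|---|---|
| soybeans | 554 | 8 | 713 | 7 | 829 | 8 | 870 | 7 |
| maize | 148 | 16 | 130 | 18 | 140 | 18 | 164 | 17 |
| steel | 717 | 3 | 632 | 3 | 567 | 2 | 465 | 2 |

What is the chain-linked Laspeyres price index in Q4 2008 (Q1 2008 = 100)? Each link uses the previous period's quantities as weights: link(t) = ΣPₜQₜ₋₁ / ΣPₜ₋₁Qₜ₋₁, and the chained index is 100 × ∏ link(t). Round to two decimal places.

123.84

Link Q1 2008→Q2 2008:
ΣP(Q2 2008)Q(Q1 2008) = 713×8 + 130×16 + 632×3 = 5704 + 2080 + 1896 = 9680
ΣP(Q1 2008)Q(Q1 2008) = 554×8 + 148×16 + 717×3 = 4432 + 2368 + 2151 = 8951
link = 9680/8951 = 1.081443
Link Q2 2008→Q3 2008:
ΣP(Q3 2008)Q(Q2 2008) = 829×7 + 140×18 + 567×3 = 5803 + 2520 + 1701 = 10024
ΣP(Q2 2008)Q(Q2 2008) = 713×7 + 130×18 + 632×3 = 4991 + 2340 + 1896 = 9227
link = 10024/9227 = 1.086377
Link Q3 2008→Q4 2008:
ΣP(Q4 2008)Q(Q3 2008) = 870×8 + 164×18 + 465×2 = 6960 + 2952 + 930 = 10842
ΣP(Q3 2008)Q(Q3 2008) = 829×8 + 140×18 + 567×2 = 6632 + 2520 + 1134 = 10286
link = 10842/10286 = 1.054054
Chained index = 100 × 1.081443 × 1.086377 × 1.054054 = 123.8361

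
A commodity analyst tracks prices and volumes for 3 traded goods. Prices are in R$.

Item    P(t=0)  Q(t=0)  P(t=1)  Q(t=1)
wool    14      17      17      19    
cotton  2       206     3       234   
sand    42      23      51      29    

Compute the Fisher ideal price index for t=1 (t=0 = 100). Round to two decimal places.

128.50

Laspeyres component (base-period weights):
ΣP(t=1)Q(t=0) = 17×17 + 3×206 + 51×23 = 289 + 618 + 1173 = 2080
ΣP(t=0)Q(t=0) = 14×17 + 2×206 + 42×23 = 238 + 412 + 966 = 1616
L = 2080 / 1616 × 100 = 128.7129
Paasche component (current-period weights):
ΣP(t=1)Q(t=1) = 17×19 + 3×234 + 51×29 = 323 + 702 + 1479 = 2504
ΣP(t=0)Q(t=1) = 14×19 + 2×234 + 42×29 = 266 + 468 + 1218 = 1952
P = 2504 / 1952 × 100 = 128.2787
Fisher = √(L × P) = √(128.7129 × 128.2787) = 128.4956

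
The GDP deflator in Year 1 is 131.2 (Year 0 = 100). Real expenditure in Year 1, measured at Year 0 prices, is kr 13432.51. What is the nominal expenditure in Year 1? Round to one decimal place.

Nominal = Real × (Index/100) = 13432.51 × (131.2/100)
        = 13432.51 × 1.312 = 17623.4531

17623.5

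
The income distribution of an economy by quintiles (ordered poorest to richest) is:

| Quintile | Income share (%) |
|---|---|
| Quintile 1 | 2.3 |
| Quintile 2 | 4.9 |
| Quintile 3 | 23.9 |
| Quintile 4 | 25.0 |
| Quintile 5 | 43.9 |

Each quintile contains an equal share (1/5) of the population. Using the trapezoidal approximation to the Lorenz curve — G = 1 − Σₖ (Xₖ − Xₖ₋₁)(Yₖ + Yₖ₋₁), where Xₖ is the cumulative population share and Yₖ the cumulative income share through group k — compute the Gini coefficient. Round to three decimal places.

0.413

Cumulative income shares Yₖ: 0.0230, 0.0720, 0.3110, 0.5610, 1.0000
Σ (Xₖ−Xₖ₋₁)(Yₖ+Yₖ₋₁) = (1/5)(0.0230+0.0000) + (1/5)(0.0720+0.0230) + (1/5)(0.3110+0.0720) + (1/5)(0.5610+0.3110) + (1/5)(1.0000+0.5610)
  = 0.0046 + 0.0190 + 0.0766 + 0.1744 + 0.3122 = 0.5868
G = 1 − 0.5868 = 0.4132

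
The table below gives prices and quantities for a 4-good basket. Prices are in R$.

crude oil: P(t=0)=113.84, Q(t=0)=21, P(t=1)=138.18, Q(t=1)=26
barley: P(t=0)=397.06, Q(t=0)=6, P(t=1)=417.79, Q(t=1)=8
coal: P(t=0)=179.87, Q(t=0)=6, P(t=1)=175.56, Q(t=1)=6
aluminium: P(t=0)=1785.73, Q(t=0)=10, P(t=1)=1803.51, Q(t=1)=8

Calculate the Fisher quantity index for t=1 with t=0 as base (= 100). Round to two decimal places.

91.10

Laspeyres component (base-period weights):
ΣP(t=0)Q(t=1) = 113.84×26 + 397.06×8 + 179.87×6 + 1785.73×8 = 2959.84 + 3176.48 + 1079.22 + 14285.84 = 21501.38
ΣP(t=0)Q(t=0) = 113.84×21 + 397.06×6 + 179.87×6 + 1785.73×10 = 2390.64 + 2382.36 + 1079.22 + 17857.3 = 23709.52
L = 21501.38 / 23709.52 × 100 = 90.6867
Paasche component (current-period weights):
ΣP(t=1)Q(t=1) = 138.18×26 + 417.79×8 + 175.56×6 + 1803.51×8 = 3592.68 + 3342.32 + 1053.36 + 14428.08 = 22416.44
ΣP(t=1)Q(t=0) = 138.18×21 + 417.79×6 + 175.56×6 + 1803.51×10 = 2901.78 + 2506.74 + 1053.36 + 18035.1 = 24496.98
P = 22416.44 / 24496.98 × 100 = 91.5070
Fisher = √(L × P) = √(90.6867 × 91.5070) = 91.0959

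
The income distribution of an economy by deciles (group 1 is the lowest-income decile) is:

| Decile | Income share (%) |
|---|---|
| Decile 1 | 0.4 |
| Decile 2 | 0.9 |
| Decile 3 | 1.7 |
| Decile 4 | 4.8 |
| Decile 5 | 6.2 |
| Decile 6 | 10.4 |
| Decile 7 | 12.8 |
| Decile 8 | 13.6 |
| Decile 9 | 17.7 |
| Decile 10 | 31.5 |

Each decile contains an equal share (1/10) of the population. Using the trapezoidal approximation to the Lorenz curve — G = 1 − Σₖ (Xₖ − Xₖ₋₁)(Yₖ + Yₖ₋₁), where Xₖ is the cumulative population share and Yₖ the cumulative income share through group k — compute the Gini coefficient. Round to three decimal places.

0.485

Cumulative income shares Yₖ: 0.0040, 0.0130, 0.0300, 0.0780, 0.1400, 0.2440, 0.3720, 0.5080, 0.6850, 1.0000
Σ (Xₖ−Xₖ₋₁)(Yₖ+Yₖ₋₁) = (1/10)(0.0040+0.0000) + (1/10)(0.0130+0.0040) + (1/10)(0.0300+0.0130) + (1/10)(0.0780+0.0300) + (1/10)(0.1400+0.0780) + (1/10)(0.2440+0.1400) + (1/10)(0.3720+0.2440) + (1/10)(0.5080+0.3720) + (1/10)(0.6850+0.5080) + (1/10)(1.0000+0.6850)
  = 0.0004 + 0.0017 + 0.0043 + 0.0108 + 0.0218 + 0.0384 + 0.0616 + 0.0880 + 0.1193 + 0.1685 = 0.5148
G = 1 − 0.5148 = 0.4852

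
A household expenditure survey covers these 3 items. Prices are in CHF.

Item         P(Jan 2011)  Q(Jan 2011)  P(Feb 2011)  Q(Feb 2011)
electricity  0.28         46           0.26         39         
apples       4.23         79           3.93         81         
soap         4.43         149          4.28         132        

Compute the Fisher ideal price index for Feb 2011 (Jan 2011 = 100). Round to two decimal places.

95.28

Laspeyres component (base-period weights):
ΣP(Feb 2011)Q(Jan 2011) = 0.26×46 + 3.93×79 + 4.28×149 = 11.96 + 310.47 + 637.72 = 960.15
ΣP(Jan 2011)Q(Jan 2011) = 0.28×46 + 4.23×79 + 4.43×149 = 12.88 + 334.17 + 660.07 = 1007.12
L = 960.15 / 1007.12 × 100 = 95.3362
Paasche component (current-period weights):
ΣP(Feb 2011)Q(Feb 2011) = 0.26×39 + 3.93×81 + 4.28×132 = 10.14 + 318.33 + 564.96 = 893.43
ΣP(Jan 2011)Q(Feb 2011) = 0.28×39 + 4.23×81 + 4.43×132 = 10.92 + 342.63 + 584.76 = 938.31
P = 893.43 / 938.31 × 100 = 95.2169
Fisher = √(L × P) = √(95.3362 × 95.2169) = 95.2766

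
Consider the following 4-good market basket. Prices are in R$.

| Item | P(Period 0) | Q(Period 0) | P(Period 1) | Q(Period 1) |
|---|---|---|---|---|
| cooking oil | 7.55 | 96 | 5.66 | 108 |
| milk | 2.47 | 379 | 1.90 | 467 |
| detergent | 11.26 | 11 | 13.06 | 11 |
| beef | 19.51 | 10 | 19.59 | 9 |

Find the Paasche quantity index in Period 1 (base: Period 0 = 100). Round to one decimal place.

Paasche quantity index uses current-period prices as weights.
ΣP(Period 1)·Q(Period 1) = 5.66×108 + 1.90×467 + 13.06×11 + 19.59×9 = 611.28 + 887.3 + 143.66 + 176.31 = 1818.55
ΣP(Period 1)·Q(Period 0) = 5.66×96 + 1.90×379 + 13.06×11 + 19.59×10 = 543.36 + 720.1 + 143.66 + 195.9 = 1603.02
Index = 1818.55 / 1603.02 × 100 = 113.4452

113.4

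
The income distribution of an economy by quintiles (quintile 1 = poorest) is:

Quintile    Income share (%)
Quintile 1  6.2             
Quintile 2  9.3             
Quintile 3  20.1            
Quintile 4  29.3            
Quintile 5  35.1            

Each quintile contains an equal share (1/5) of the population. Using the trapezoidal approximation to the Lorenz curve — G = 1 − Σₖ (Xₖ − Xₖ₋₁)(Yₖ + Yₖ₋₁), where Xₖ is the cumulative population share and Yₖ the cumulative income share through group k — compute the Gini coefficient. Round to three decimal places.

Cumulative income shares Yₖ: 0.0620, 0.1550, 0.3560, 0.6490, 1.0000
Σ (Xₖ−Xₖ₋₁)(Yₖ+Yₖ₋₁) = (1/5)(0.0620+0.0000) + (1/5)(0.1550+0.0620) + (1/5)(0.3560+0.1550) + (1/5)(0.6490+0.3560) + (1/5)(1.0000+0.6490)
  = 0.0124 + 0.0434 + 0.1022 + 0.2010 + 0.3298 = 0.6888
G = 1 − 0.6888 = 0.3112

0.311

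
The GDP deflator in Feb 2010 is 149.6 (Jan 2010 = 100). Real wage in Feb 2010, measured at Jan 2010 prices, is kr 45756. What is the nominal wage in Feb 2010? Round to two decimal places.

Nominal = Real × (Index/100) = 45756 × (149.6/100)
        = 45756 × 1.496 = 68450.9760

68450.98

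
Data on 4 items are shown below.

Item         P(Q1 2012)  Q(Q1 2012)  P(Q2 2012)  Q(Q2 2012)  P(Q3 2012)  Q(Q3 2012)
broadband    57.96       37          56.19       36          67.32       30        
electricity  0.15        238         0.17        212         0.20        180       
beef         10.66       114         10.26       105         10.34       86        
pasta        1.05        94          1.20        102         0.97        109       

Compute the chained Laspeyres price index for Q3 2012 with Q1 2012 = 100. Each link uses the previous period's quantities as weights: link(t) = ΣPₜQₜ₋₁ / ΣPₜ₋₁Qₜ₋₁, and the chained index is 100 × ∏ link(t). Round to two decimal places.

109.07

Link Q1 2012→Q2 2012:
ΣP(Q2 2012)Q(Q1 2012) = 56.19×37 + 0.17×238 + 10.26×114 + 1.20×94 = 2079.03 + 40.46 + 1169.64 + 112.8 = 3401.93
ΣP(Q1 2012)Q(Q1 2012) = 57.96×37 + 0.15×238 + 10.66×114 + 1.05×94 = 2144.52 + 35.7 + 1215.24 + 98.7 = 3494.16
link = 3401.93/3494.16 = 0.973605
Link Q2 2012→Q3 2012:
ΣP(Q3 2012)Q(Q2 2012) = 67.32×36 + 0.20×212 + 10.34×105 + 0.97×102 = 2423.52 + 42.4 + 1085.7 + 98.94 = 3650.56
ΣP(Q2 2012)Q(Q2 2012) = 56.19×36 + 0.17×212 + 10.26×105 + 1.20×102 = 2022.84 + 36.04 + 1077.3 + 122.4 = 3258.58
link = 3650.56/3258.58 = 1.120292
Chained index = 100 × 0.973605 × 1.120292 = 109.0721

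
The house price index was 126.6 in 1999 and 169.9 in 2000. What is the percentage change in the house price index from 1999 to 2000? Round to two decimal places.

Change = (169.9 − 126.6) / 126.6 × 100
       = 43.3 / 126.6 × 100 = 34.2022%

34.20%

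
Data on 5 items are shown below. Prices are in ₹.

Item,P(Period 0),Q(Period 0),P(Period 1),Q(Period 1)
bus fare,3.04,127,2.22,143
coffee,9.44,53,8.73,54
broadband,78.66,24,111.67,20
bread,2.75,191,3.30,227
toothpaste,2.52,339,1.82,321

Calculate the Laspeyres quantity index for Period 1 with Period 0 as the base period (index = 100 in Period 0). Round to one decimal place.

95.1

Laspeyres quantity index uses base-period prices as weights.
ΣP(Period 0)·Q(Period 1) = 3.04×143 + 9.44×54 + 78.66×20 + 2.75×227 + 2.52×321 = 434.72 + 509.76 + 1573.2 + 624.25 + 808.92 = 3950.85
ΣP(Period 0)·Q(Period 0) = 3.04×127 + 9.44×53 + 78.66×24 + 2.75×191 + 2.52×339 = 386.08 + 500.32 + 1887.84 + 525.25 + 854.28 = 4153.77
Index = 3950.85 / 4153.77 × 100 = 95.1148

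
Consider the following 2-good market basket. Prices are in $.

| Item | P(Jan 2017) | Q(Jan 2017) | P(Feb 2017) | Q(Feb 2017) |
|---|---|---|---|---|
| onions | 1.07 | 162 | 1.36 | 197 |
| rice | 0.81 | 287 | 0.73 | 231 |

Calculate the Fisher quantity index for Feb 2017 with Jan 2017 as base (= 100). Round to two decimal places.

Laspeyres component (base-period weights):
ΣP(Jan 2017)Q(Feb 2017) = 1.07×197 + 0.81×231 = 210.79 + 187.11 = 397.9
ΣP(Jan 2017)Q(Jan 2017) = 1.07×162 + 0.81×287 = 173.34 + 232.47 = 405.81
L = 397.9 / 405.81 × 100 = 98.0508
Paasche component (current-period weights):
ΣP(Feb 2017)Q(Feb 2017) = 1.36×197 + 0.73×231 = 267.92 + 168.63 = 436.55
ΣP(Feb 2017)Q(Jan 2017) = 1.36×162 + 0.73×287 = 220.32 + 209.51 = 429.83
P = 436.55 / 429.83 × 100 = 101.5634
Fisher = √(L × P) = √(98.0508 × 101.5634) = 99.7917

99.79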